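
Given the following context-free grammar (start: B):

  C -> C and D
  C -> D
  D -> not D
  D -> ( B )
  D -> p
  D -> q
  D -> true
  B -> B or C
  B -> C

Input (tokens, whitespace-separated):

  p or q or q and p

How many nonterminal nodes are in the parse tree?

11

[B [B [B [C [D p]]] or [C [D q]]] or [C [C [D q]] and [D p]]]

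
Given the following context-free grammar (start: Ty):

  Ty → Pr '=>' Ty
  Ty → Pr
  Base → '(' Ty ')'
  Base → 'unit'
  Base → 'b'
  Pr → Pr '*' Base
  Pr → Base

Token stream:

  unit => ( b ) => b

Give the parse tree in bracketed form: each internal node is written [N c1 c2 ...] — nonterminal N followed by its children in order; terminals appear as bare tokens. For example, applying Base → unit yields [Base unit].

Ty
Pr => Ty
Base => Ty
unit => Ty
unit => Pr => Ty
unit => Base => Ty
unit => ( Ty ) => Ty
unit => ( Pr ) => Ty
unit => ( Base ) => Ty
unit => ( b ) => Ty
unit => ( b ) => Pr
unit => ( b ) => Base
unit => ( b ) => b

[Ty [Pr [Base unit]] => [Ty [Pr [Base ( [Ty [Pr [Base b]]] )]] => [Ty [Pr [Base b]]]]]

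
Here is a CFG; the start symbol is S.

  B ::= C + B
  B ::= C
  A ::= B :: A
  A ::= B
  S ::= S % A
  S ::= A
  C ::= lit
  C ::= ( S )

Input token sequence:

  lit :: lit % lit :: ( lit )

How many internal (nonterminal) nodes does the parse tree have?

[S [S [A [B [C lit]] :: [A [B [C lit]]]]] % [A [B [C lit]] :: [A [B [C ( [S [A [B [C lit]]]] )]]]]]

18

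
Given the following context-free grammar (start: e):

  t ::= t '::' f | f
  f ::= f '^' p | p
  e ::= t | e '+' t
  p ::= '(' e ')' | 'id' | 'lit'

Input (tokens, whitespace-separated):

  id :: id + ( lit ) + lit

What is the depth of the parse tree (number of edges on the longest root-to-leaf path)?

9

[e [e [e [t [t [f [p id]]] :: [f [p id]]]] + [t [f [p ( [e [t [f [p lit]]]] )]]]] + [t [f [p lit]]]]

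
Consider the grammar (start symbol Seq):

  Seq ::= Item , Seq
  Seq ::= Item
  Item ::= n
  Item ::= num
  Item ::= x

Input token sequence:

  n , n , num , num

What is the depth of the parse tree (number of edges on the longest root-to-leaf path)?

5

[Seq [Item n] , [Seq [Item n] , [Seq [Item num] , [Seq [Item num]]]]]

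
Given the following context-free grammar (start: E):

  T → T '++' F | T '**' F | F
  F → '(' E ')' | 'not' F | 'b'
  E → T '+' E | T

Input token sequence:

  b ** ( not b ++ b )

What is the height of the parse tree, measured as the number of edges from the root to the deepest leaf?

[E [T [T [F b]] ** [F ( [E [T [T [F not [F b]]] ++ [F b]]] )]]]

8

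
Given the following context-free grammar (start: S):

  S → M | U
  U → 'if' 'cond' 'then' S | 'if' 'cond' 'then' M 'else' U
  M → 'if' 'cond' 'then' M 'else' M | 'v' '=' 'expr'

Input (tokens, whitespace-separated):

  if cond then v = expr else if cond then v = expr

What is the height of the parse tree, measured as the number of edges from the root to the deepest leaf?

[S [U if cond then [M v = expr] else [U if cond then [S [M v = expr]]]]]

5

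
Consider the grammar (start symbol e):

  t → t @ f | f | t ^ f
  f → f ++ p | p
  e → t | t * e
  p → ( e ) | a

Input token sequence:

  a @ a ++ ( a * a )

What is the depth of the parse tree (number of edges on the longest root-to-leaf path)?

9

[e [t [t [f [p a]]] @ [f [f [p a]] ++ [p ( [e [t [f [p a]]] * [e [t [f [p a]]]]] )]]]]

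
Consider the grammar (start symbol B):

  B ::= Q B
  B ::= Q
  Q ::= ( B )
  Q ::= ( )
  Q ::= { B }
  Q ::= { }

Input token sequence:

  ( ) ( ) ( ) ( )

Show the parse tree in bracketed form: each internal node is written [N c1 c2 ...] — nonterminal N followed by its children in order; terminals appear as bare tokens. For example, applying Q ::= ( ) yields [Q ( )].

B
Q B
( ) B
( ) Q B
( ) ( ) B
( ) ( ) Q B
( ) ( ) ( ) B
( ) ( ) ( ) Q
( ) ( ) ( ) ( )

[B [Q ( )] [B [Q ( )] [B [Q ( )] [B [Q ( )]]]]]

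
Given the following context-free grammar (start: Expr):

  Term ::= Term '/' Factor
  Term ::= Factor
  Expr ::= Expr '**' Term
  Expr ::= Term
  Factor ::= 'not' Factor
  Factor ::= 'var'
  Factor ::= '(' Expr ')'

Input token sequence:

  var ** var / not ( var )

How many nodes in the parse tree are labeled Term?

4

[Expr [Expr [Term [Factor var]]] ** [Term [Term [Factor var]] / [Factor not [Factor ( [Expr [Term [Factor var]]] )]]]]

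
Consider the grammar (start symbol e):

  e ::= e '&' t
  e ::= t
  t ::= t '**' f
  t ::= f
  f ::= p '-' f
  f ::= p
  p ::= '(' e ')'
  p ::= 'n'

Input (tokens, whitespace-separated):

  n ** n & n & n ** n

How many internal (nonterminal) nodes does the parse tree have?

18

[e [e [e [t [t [f [p n]]] ** [f [p n]]]] & [t [f [p n]]]] & [t [t [f [p n]]] ** [f [p n]]]]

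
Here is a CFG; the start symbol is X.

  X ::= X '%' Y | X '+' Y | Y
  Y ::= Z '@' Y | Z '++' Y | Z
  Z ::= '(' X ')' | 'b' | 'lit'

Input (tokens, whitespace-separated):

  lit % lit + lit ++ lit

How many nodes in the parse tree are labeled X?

3

[X [X [X [Y [Z lit]]] % [Y [Z lit]]] + [Y [Z lit] ++ [Y [Z lit]]]]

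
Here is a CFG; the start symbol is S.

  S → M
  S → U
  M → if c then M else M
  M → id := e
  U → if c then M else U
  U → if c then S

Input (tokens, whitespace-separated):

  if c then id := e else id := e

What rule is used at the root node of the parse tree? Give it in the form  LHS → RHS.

S → M

[S [M if c then [M id := e] else [M id := e]]]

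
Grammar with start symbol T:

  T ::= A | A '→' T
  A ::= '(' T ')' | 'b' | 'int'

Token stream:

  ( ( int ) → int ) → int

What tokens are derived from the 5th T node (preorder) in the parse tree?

int

[T [A ( [T [A ( [T [A int]] )] → [T [A int]]] )] → [T [A int]]]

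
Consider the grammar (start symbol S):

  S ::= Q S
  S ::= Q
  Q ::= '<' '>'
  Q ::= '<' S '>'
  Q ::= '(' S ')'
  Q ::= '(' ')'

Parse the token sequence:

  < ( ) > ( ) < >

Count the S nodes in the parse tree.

[S [Q < [S [Q ( )]] >] [S [Q ( )] [S [Q < >]]]]

4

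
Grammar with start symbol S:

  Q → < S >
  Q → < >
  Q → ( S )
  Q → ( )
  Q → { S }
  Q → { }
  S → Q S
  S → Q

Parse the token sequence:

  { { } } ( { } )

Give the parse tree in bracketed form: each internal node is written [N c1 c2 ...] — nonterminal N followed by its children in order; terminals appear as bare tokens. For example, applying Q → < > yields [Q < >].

[S [Q { [S [Q { }]] }] [S [Q ( [S [Q { }]] )]]]

S
Q S
{ S } S
{ Q } S
{ { } } S
{ { } } Q
{ { } } ( S )
{ { } } ( Q )
{ { } } ( { } )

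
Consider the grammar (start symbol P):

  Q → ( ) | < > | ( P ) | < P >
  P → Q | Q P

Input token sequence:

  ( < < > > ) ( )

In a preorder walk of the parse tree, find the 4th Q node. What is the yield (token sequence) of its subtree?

[P [Q ( [P [Q < [P [Q < >]] >]] )] [P [Q ( )]]]

( )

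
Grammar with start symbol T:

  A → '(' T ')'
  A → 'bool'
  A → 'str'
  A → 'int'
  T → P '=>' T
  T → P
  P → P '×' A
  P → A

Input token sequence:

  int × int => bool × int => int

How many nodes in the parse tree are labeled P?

[T [P [P [A int]] × [A int]] => [T [P [P [A bool]] × [A int]] => [T [P [A int]]]]]

5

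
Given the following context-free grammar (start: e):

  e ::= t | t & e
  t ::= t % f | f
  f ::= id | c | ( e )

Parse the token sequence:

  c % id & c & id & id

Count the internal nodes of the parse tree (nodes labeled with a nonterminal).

14

[e [t [t [f c]] % [f id]] & [e [t [f c]] & [e [t [f id]] & [e [t [f id]]]]]]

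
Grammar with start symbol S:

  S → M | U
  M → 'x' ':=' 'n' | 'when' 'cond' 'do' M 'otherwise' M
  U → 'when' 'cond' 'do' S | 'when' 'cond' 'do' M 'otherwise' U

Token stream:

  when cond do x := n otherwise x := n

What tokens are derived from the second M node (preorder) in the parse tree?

[S [M when cond do [M x := n] otherwise [M x := n]]]

x := n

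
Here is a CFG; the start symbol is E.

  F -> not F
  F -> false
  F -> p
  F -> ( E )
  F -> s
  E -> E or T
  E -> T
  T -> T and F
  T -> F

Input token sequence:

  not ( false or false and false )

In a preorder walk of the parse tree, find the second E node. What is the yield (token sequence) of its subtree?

[E [T [F not [F ( [E [E [T [F false]]] or [T [T [F false]] and [F false]]] )]]]]

false or false and false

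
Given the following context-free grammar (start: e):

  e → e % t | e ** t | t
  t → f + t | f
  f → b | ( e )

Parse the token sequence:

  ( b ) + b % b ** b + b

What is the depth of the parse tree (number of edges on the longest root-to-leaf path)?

8

[e [e [e [t [f ( [e [t [f b]]] )] + [t [f b]]]] % [t [f b]]] ** [t [f b] + [t [f b]]]]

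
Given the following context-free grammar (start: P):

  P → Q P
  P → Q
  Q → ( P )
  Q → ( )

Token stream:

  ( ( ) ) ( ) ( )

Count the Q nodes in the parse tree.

[P [Q ( [P [Q ( )]] )] [P [Q ( )] [P [Q ( )]]]]

4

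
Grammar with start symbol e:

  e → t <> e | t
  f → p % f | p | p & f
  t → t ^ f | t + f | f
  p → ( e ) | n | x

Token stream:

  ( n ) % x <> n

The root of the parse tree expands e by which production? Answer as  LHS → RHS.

e → t <> e

[e [t [f [p ( [e [t [f [p n]]]] )] % [f [p x]]]] <> [e [t [f [p n]]]]]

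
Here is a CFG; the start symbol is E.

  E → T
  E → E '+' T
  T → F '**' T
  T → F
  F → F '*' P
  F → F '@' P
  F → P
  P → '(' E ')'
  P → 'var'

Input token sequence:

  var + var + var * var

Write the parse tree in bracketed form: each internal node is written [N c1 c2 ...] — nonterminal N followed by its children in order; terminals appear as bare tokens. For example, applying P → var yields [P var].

[E [E [E [T [F [P var]]]] + [T [F [P var]]]] + [T [F [F [P var]] * [P var]]]]

E
E + T
E + T + T
T + T + T
F + T + T
P + T + T
var + T + T
var + F + T
var + P + T
var + var + T
var + var + F
var + var + F * P
var + var + P * P
var + var + var * P
var + var + var * var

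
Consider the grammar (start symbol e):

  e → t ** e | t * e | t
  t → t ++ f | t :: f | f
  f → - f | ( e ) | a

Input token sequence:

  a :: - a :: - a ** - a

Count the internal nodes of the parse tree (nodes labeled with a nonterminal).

13

[e [t [t [t [f a]] :: [f - [f a]]] :: [f - [f a]]] ** [e [t [f - [f a]]]]]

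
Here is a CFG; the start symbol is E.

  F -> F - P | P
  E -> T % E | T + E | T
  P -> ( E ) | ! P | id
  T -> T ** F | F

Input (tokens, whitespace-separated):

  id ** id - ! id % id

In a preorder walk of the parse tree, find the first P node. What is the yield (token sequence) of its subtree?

id

[E [T [T [F [P id]]] ** [F [F [P id]] - [P ! [P id]]]] % [E [T [F [P id]]]]]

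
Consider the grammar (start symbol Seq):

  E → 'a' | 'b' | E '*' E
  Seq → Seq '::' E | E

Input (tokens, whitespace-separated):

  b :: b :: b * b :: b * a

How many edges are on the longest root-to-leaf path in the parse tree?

5

[Seq [Seq [Seq [Seq [E b]] :: [E b]] :: [E [E b] * [E b]]] :: [E [E b] * [E a]]]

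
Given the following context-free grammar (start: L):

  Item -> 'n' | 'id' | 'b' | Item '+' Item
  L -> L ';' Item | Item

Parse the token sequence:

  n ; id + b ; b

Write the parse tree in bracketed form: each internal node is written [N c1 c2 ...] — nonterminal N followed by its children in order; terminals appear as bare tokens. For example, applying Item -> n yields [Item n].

L
L ; Item
L ; Item ; Item
Item ; Item ; Item
n ; Item ; Item
n ; Item + Item ; Item
n ; id + Item ; Item
n ; id + b ; Item
n ; id + b ; b

[L [L [L [Item n]] ; [Item [Item id] + [Item b]]] ; [Item b]]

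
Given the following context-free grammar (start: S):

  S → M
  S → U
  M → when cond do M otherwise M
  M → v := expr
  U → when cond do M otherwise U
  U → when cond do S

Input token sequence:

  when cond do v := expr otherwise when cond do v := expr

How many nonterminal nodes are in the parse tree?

6

[S [U when cond do [M v := expr] otherwise [U when cond do [S [M v := expr]]]]]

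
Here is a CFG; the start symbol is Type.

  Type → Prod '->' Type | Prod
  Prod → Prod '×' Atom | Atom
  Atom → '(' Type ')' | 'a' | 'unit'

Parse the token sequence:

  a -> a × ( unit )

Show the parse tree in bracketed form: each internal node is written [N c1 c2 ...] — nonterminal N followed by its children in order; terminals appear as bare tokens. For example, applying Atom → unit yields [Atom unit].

[Type [Prod [Atom a]] -> [Type [Prod [Prod [Atom a]] × [Atom ( [Type [Prod [Atom unit]]] )]]]]

Type
Prod -> Type
Atom -> Type
a -> Type
a -> Prod
a -> Prod × Atom
a -> Atom × Atom
a -> a × Atom
a -> a × ( Type )
a -> a × ( Prod )
a -> a × ( Atom )
a -> a × ( unit )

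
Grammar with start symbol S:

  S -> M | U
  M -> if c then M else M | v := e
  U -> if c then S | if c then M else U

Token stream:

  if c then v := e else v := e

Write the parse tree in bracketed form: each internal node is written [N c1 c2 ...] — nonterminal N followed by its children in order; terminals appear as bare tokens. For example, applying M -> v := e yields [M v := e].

[S [M if c then [M v := e] else [M v := e]]]

S
M
if c then M else M
if c then v := e else M
if c then v := e else v := e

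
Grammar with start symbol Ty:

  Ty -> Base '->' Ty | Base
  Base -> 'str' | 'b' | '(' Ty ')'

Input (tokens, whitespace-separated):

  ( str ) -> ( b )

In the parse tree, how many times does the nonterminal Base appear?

4

[Ty [Base ( [Ty [Base str]] )] -> [Ty [Base ( [Ty [Base b]] )]]]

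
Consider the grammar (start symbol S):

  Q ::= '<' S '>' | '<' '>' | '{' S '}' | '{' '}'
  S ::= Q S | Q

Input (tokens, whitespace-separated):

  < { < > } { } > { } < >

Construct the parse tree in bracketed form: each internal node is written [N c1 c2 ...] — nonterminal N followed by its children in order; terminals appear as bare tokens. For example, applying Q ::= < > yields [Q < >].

[S [Q < [S [Q { [S [Q < >]] }] [S [Q { }]]] >] [S [Q { }] [S [Q < >]]]]

S
Q S
< S > S
< Q S > S
< { S } S > S
< { Q } S > S
< { < > } S > S
< { < > } Q > S
< { < > } { } > S
< { < > } { } > Q S
< { < > } { } > { } S
< { < > } { } > { } Q
< { < > } { } > { } < >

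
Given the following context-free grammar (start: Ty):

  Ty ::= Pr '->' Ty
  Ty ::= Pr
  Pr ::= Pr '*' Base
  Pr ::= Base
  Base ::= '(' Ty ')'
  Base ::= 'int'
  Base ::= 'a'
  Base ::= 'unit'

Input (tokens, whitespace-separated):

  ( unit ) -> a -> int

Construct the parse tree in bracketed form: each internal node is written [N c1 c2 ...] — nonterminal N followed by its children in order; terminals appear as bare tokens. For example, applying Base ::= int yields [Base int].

[Ty [Pr [Base ( [Ty [Pr [Base unit]]] )]] -> [Ty [Pr [Base a]] -> [Ty [Pr [Base int]]]]]

Ty
Pr -> Ty
Base -> Ty
( Ty ) -> Ty
( Pr ) -> Ty
( Base ) -> Ty
( unit ) -> Ty
( unit ) -> Pr -> Ty
( unit ) -> Base -> Ty
( unit ) -> a -> Ty
( unit ) -> a -> Pr
( unit ) -> a -> Base
( unit ) -> a -> int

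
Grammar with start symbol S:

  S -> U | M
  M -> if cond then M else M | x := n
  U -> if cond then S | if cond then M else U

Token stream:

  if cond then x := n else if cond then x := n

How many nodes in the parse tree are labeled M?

[S [U if cond then [M x := n] else [U if cond then [S [M x := n]]]]]

2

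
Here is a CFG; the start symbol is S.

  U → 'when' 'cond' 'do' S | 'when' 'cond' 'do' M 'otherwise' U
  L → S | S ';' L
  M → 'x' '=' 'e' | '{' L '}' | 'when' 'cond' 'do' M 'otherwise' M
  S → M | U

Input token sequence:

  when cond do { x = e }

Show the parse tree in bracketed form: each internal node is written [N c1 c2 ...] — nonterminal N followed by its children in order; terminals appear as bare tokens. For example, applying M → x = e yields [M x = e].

[S [U when cond do [S [M { [L [S [M x = e]]] }]]]]

S
U
when cond do S
when cond do M
when cond do { L }
when cond do { S }
when cond do { M }
when cond do { x = e }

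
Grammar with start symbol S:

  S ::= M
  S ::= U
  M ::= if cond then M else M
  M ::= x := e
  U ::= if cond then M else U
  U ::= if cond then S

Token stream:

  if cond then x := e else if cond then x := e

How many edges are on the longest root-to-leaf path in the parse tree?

5

[S [U if cond then [M x := e] else [U if cond then [S [M x := e]]]]]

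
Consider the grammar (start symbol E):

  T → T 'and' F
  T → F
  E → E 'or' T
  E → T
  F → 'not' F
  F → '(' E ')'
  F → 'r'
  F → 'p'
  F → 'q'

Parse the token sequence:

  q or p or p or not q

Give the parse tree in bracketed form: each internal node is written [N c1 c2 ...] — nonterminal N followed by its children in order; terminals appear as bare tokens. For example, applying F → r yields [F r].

[E [E [E [E [T [F q]]] or [T [F p]]] or [T [F p]]] or [T [F not [F q]]]]

E
E or T
E or T or T
E or T or T or T
T or T or T or T
F or T or T or T
q or T or T or T
q or F or T or T
q or p or T or T
q or p or F or T
q or p or p or T
q or p or p or F
q or p or p or not F
q or p or p or not q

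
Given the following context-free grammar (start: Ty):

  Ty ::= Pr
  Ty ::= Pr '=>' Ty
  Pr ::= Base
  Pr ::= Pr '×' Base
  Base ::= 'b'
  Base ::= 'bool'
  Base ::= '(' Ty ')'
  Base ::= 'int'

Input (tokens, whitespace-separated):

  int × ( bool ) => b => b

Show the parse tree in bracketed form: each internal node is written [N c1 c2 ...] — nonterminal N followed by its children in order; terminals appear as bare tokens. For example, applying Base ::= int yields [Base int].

[Ty [Pr [Pr [Base int]] × [Base ( [Ty [Pr [Base bool]]] )]] => [Ty [Pr [Base b]] => [Ty [Pr [Base b]]]]]

Ty
Pr => Ty
Pr × Base => Ty
Base × Base => Ty
int × Base => Ty
int × ( Ty ) => Ty
int × ( Pr ) => Ty
int × ( Base ) => Ty
int × ( bool ) => Ty
int × ( bool ) => Pr => Ty
int × ( bool ) => Base => Ty
int × ( bool ) => b => Ty
int × ( bool ) => b => Pr
int × ( bool ) => b => Base
int × ( bool ) => b => b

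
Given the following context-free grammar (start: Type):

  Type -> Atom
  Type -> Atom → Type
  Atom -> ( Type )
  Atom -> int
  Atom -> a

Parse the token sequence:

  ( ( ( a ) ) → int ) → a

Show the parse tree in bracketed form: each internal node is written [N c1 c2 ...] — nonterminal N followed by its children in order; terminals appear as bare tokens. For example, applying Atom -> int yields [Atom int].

[Type [Atom ( [Type [Atom ( [Type [Atom ( [Type [Atom a]] )]] )] → [Type [Atom int]]] )] → [Type [Atom a]]]

Type
Atom → Type
( Type ) → Type
( Atom → Type ) → Type
( ( Type ) → Type ) → Type
( ( Atom ) → Type ) → Type
( ( ( Type ) ) → Type ) → Type
( ( ( Atom ) ) → Type ) → Type
( ( ( a ) ) → Type ) → Type
( ( ( a ) ) → Atom ) → Type
( ( ( a ) ) → int ) → Type
( ( ( a ) ) → int ) → Atom
( ( ( a ) ) → int ) → a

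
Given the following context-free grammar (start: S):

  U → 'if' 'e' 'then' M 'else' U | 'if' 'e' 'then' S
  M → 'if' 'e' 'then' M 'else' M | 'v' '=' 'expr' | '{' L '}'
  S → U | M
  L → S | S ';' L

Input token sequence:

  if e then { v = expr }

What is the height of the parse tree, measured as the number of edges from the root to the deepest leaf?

[S [U if e then [S [M { [L [S [M v = expr]]] }]]]]

7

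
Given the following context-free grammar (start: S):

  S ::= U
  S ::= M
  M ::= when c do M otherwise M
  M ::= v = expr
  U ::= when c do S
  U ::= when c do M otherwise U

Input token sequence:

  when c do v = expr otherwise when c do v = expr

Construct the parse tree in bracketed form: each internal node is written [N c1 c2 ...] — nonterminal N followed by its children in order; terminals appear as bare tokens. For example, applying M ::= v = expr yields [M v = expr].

S
U
when c do M otherwise U
when c do v = expr otherwise U
when c do v = expr otherwise when c do S
when c do v = expr otherwise when c do M
when c do v = expr otherwise when c do v = expr

[S [U when c do [M v = expr] otherwise [U when c do [S [M v = expr]]]]]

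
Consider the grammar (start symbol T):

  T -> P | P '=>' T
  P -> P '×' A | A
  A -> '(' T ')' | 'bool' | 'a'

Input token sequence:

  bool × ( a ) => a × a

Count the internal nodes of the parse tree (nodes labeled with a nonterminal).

13

[T [P [P [A bool]] × [A ( [T [P [A a]]] )]] => [T [P [P [A a]] × [A a]]]]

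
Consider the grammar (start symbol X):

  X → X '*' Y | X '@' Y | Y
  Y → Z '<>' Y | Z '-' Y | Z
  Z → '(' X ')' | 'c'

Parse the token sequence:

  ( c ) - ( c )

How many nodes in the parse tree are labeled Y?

4

[X [Y [Z ( [X [Y [Z c]]] )] - [Y [Z ( [X [Y [Z c]]] )]]]]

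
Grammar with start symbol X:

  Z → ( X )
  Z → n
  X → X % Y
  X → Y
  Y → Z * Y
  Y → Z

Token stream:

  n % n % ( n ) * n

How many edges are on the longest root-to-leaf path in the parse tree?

[X [X [X [Y [Z n]]] % [Y [Z n]]] % [Y [Z ( [X [Y [Z n]]] )] * [Y [Z n]]]]

6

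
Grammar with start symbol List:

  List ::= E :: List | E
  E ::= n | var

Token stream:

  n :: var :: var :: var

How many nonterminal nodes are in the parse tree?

8

[List [E n] :: [List [E var] :: [List [E var] :: [List [E var]]]]]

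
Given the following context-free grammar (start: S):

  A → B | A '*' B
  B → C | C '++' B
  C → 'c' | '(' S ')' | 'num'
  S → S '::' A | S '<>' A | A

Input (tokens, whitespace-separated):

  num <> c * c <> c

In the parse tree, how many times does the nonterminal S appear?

3

[S [S [S [A [B [C num]]]] <> [A [A [B [C c]]] * [B [C c]]]] <> [A [B [C c]]]]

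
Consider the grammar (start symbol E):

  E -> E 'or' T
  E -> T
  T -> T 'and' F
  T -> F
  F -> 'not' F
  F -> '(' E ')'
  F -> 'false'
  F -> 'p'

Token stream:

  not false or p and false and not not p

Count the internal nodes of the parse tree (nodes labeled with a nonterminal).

[E [E [T [F not [F false]]]] or [T [T [T [F p]] and [F false]] and [F not [F not [F p]]]]]

13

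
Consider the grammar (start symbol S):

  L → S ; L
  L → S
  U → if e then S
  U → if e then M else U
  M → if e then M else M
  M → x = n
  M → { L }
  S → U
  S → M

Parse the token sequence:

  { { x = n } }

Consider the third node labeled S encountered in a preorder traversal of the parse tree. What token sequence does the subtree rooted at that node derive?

[S [M { [L [S [M { [L [S [M x = n]]] }]]] }]]

x = n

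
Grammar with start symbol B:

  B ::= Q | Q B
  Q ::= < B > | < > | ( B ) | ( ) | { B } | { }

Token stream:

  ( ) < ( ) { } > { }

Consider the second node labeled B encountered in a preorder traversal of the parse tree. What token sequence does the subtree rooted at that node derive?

[B [Q ( )] [B [Q < [B [Q ( )] [B [Q { }]]] >] [B [Q { }]]]]

< ( ) { } > { }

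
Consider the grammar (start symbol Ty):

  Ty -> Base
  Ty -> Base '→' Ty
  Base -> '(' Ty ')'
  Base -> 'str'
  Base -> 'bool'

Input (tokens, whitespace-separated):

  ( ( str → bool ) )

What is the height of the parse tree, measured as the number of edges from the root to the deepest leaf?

7

[Ty [Base ( [Ty [Base ( [Ty [Base str] → [Ty [Base bool]]] )]] )]]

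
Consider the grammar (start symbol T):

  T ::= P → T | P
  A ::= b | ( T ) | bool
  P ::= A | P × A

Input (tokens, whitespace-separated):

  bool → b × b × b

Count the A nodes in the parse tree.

[T [P [A bool]] → [T [P [P [P [A b]] × [A b]] × [A b]]]]

4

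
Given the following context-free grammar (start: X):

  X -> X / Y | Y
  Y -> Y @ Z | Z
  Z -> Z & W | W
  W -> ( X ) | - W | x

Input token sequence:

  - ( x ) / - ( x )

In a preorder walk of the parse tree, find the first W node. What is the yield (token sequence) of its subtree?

[X [X [Y [Z [W - [W ( [X [Y [Z [W x]]]] )]]]]] / [Y [Z [W - [W ( [X [Y [Z [W x]]]] )]]]]]

- ( x )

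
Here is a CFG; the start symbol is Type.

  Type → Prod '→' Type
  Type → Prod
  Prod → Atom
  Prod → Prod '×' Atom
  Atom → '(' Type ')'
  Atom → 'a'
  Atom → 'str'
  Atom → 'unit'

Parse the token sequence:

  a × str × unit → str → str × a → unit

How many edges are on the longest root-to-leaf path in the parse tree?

6

[Type [Prod [Prod [Prod [Atom a]] × [Atom str]] × [Atom unit]] → [Type [Prod [Atom str]] → [Type [Prod [Prod [Atom str]] × [Atom a]] → [Type [Prod [Atom unit]]]]]]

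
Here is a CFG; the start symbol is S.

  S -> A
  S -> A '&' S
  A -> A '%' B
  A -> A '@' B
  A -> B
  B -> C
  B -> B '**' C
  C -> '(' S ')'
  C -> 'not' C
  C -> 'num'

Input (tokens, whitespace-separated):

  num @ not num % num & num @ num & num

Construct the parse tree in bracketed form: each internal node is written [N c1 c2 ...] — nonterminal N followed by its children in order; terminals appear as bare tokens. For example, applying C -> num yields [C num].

[S [A [A [A [B [C num]]] @ [B [C not [C num]]]] % [B [C num]]] & [S [A [A [B [C num]]] @ [B [C num]]] & [S [A [B [C num]]]]]]

S
A & S
A % B & S
A @ B % B & S
B @ B % B & S
C @ B % B & S
num @ B % B & S
num @ C % B & S
num @ not C % B & S
num @ not num % B & S
num @ not num % C & S
num @ not num % num & S
num @ not num % num & A & S
num @ not num % num & A @ B & S
num @ not num % num & B @ B & S
num @ not num % num & C @ B & S
num @ not num % num & num @ B & S
num @ not num % num & num @ C & S
num @ not num % num & num @ num & S
num @ not num % num & num @ num & A
num @ not num % num & num @ num & B
num @ not num % num & num @ num & C
num @ not num % num & num @ num & num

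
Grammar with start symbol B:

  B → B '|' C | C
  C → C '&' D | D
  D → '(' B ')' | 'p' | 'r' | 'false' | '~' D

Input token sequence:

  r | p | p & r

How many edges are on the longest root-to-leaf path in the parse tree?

5

[B [B [B [C [D r]]] | [C [D p]]] | [C [C [D p]] & [D r]]]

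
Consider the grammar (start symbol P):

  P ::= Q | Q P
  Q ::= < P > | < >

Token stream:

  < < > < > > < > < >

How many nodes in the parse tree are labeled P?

5

[P [Q < [P [Q < >] [P [Q < >]]] >] [P [Q < >] [P [Q < >]]]]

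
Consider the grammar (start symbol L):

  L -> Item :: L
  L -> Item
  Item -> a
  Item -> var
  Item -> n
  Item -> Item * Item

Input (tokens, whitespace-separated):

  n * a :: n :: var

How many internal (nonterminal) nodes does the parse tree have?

[L [Item [Item n] * [Item a]] :: [L [Item n] :: [L [Item var]]]]

8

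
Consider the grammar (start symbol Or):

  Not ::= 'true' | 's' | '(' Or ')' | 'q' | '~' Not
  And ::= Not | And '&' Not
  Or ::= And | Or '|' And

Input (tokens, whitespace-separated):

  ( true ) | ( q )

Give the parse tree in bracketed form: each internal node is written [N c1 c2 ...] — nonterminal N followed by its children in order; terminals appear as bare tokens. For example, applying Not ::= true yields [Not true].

[Or [Or [And [Not ( [Or [And [Not true]]] )]]] | [And [Not ( [Or [And [Not q]]] )]]]

Or
Or | And
And | And
Not | And
( Or ) | And
( And ) | And
( Not ) | And
( true ) | And
( true ) | Not
( true ) | ( Or )
( true ) | ( And )
( true ) | ( Not )
( true ) | ( q )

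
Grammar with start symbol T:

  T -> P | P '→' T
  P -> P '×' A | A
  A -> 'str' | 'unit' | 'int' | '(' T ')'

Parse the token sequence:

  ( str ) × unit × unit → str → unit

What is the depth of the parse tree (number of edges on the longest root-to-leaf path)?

[T [P [P [P [A ( [T [P [A str]]] )]] × [A unit]] × [A unit]] → [T [P [A str]] → [T [P [A unit]]]]]

8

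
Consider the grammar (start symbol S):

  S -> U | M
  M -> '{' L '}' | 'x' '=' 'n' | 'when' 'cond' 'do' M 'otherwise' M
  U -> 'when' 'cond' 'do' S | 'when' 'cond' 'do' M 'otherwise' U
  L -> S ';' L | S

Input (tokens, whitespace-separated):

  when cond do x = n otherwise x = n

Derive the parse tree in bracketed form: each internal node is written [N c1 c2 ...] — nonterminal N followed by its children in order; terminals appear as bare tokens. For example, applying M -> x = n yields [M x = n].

S
M
when cond do M otherwise M
when cond do x = n otherwise M
when cond do x = n otherwise x = n

[S [M when cond do [M x = n] otherwise [M x = n]]]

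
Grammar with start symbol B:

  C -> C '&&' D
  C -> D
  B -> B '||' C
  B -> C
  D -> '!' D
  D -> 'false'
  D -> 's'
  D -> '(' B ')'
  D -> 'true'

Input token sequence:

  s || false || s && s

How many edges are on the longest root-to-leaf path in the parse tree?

[B [B [B [C [D s]]] || [C [D false]]] || [C [C [D s]] && [D s]]]

5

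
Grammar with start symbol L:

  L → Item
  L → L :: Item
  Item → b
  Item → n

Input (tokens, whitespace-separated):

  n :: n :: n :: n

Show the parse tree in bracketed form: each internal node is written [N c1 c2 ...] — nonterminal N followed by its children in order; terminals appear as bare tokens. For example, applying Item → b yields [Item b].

L
L :: Item
L :: Item :: Item
L :: Item :: Item :: Item
Item :: Item :: Item :: Item
n :: Item :: Item :: Item
n :: n :: Item :: Item
n :: n :: n :: Item
n :: n :: n :: n

[L [L [L [L [Item n]] :: [Item n]] :: [Item n]] :: [Item n]]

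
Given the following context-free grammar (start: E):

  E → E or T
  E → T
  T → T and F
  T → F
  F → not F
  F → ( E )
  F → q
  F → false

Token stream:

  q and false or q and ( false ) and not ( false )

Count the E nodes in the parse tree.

[E [E [T [T [F q]] and [F false]]] or [T [T [T [F q]] and [F ( [E [T [F false]]] )]] and [F not [F ( [E [T [F false]]] )]]]]

4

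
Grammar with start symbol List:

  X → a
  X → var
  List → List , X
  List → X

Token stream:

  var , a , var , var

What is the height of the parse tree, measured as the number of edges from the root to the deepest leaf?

[List [List [List [List [X var]] , [X a]] , [X var]] , [X var]]

5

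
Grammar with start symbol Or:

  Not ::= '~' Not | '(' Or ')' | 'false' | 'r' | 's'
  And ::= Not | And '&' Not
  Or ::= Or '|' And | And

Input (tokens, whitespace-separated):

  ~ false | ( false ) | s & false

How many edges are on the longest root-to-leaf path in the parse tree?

7

[Or [Or [Or [And [Not ~ [Not false]]]] | [And [Not ( [Or [And [Not false]]] )]]] | [And [And [Not s]] & [Not false]]]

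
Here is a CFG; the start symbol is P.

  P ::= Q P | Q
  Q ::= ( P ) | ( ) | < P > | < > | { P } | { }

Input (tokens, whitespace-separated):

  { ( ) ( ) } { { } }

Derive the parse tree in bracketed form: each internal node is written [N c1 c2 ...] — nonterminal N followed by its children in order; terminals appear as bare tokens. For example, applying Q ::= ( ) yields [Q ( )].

P
Q P
{ P } P
{ Q P } P
{ ( ) P } P
{ ( ) Q } P
{ ( ) ( ) } P
{ ( ) ( ) } Q
{ ( ) ( ) } { P }
{ ( ) ( ) } { Q }
{ ( ) ( ) } { { } }

[P [Q { [P [Q ( )] [P [Q ( )]]] }] [P [Q { [P [Q { }]] }]]]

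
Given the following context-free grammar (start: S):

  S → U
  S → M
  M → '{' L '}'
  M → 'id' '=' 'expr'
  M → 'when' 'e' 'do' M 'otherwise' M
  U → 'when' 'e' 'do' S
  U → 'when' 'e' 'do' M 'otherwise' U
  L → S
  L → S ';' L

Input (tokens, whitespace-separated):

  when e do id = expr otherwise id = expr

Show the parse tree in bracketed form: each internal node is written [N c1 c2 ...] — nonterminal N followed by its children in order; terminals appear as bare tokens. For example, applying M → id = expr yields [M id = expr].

[S [M when e do [M id = expr] otherwise [M id = expr]]]

S
M
when e do M otherwise M
when e do id = expr otherwise M
when e do id = expr otherwise id = expr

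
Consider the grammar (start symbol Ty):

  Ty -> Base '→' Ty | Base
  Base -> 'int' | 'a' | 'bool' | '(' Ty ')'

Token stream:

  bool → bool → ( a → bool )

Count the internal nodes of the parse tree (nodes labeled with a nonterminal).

[Ty [Base bool] → [Ty [Base bool] → [Ty [Base ( [Ty [Base a] → [Ty [Base bool]]] )]]]]

10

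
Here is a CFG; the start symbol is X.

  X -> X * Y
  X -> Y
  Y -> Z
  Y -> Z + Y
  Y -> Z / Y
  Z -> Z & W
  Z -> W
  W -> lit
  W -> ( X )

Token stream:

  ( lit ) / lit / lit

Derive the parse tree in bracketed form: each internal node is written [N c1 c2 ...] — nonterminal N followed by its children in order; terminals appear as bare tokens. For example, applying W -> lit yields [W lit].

[X [Y [Z [W ( [X [Y [Z [W lit]]]] )]] / [Y [Z [W lit]] / [Y [Z [W lit]]]]]]

X
Y
Z / Y
W / Y
( X ) / Y
( Y ) / Y
( Z ) / Y
( W ) / Y
( lit ) / Y
( lit ) / Z / Y
( lit ) / W / Y
( lit ) / lit / Y
( lit ) / lit / Z
( lit ) / lit / W
( lit ) / lit / lit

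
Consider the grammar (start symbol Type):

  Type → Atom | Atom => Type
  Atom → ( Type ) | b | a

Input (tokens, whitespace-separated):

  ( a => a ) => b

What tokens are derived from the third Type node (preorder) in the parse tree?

a

[Type [Atom ( [Type [Atom a] => [Type [Atom a]]] )] => [Type [Atom b]]]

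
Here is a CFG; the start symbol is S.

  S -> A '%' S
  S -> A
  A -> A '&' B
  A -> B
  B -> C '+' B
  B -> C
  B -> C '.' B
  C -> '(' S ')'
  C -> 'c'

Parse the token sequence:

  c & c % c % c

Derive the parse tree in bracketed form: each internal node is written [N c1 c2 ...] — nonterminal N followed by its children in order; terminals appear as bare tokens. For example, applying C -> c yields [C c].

S
A % S
A & B % S
B & B % S
C & B % S
c & B % S
c & C % S
c & c % S
c & c % A % S
c & c % B % S
c & c % C % S
c & c % c % S
c & c % c % A
c & c % c % B
c & c % c % C
c & c % c % c

[S [A [A [B [C c]]] & [B [C c]]] % [S [A [B [C c]]] % [S [A [B [C c]]]]]]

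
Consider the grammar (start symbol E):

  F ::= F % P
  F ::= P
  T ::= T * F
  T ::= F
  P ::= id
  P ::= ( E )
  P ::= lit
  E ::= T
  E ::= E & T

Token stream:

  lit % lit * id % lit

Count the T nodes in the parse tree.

2

[E [T [T [F [F [P lit]] % [P lit]]] * [F [F [P id]] % [P lit]]]]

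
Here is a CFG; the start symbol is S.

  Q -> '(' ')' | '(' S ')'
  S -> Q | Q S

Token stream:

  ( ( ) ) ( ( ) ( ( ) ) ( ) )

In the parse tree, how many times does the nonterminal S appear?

7

[S [Q ( [S [Q ( )]] )] [S [Q ( [S [Q ( )] [S [Q ( [S [Q ( )]] )] [S [Q ( )]]]] )]]]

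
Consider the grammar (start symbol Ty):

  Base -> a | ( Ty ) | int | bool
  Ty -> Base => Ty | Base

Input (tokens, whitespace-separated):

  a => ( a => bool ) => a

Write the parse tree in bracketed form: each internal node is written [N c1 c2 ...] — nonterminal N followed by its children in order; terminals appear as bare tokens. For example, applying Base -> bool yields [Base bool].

[Ty [Base a] => [Ty [Base ( [Ty [Base a] => [Ty [Base bool]]] )] => [Ty [Base a]]]]

Ty
Base => Ty
a => Ty
a => Base => Ty
a => ( Ty ) => Ty
a => ( Base => Ty ) => Ty
a => ( a => Ty ) => Ty
a => ( a => Base ) => Ty
a => ( a => bool ) => Ty
a => ( a => bool ) => Base
a => ( a => bool ) => a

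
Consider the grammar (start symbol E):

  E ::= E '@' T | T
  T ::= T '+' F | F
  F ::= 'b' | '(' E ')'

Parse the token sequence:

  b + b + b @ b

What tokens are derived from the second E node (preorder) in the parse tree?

b + b + b

[E [E [T [T [T [F b]] + [F b]] + [F b]]] @ [T [F b]]]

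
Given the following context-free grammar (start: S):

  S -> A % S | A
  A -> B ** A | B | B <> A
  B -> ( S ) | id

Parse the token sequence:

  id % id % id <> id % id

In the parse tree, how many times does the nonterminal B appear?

5

[S [A [B id]] % [S [A [B id]] % [S [A [B id] <> [A [B id]]] % [S [A [B id]]]]]]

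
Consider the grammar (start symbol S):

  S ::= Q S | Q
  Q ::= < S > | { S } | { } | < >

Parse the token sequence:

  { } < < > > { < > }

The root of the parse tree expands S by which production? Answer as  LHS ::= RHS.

[S [Q { }] [S [Q < [S [Q < >]] >] [S [Q { [S [Q < >]] }]]]]

S ::= Q S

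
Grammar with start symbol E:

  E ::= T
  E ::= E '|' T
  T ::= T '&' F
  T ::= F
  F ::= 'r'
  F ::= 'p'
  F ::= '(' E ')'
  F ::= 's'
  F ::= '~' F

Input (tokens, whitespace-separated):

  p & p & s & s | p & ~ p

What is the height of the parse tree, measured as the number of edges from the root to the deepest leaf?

[E [E [T [T [T [T [F p]] & [F p]] & [F s]] & [F s]]] | [T [T [F p]] & [F ~ [F p]]]]

7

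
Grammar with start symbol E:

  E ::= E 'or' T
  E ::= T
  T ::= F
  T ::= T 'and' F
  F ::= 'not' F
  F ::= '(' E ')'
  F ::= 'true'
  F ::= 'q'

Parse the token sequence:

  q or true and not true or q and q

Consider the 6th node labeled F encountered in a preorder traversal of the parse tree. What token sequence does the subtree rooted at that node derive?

q

[E [E [E [T [F q]]] or [T [T [F true]] and [F not [F true]]]] or [T [T [F q]] and [F q]]]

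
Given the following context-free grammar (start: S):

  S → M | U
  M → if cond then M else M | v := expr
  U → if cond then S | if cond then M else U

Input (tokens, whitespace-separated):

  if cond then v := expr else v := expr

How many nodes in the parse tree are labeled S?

[S [M if cond then [M v := expr] else [M v := expr]]]

1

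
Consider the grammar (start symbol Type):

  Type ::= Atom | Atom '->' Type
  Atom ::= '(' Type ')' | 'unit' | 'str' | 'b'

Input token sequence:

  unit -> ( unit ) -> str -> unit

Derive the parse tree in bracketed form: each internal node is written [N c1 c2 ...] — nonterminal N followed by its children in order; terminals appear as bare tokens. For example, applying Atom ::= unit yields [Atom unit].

[Type [Atom unit] -> [Type [Atom ( [Type [Atom unit]] )] -> [Type [Atom str] -> [Type [Atom unit]]]]]

Type
Atom -> Type
unit -> Type
unit -> Atom -> Type
unit -> ( Type ) -> Type
unit -> ( Atom ) -> Type
unit -> ( unit ) -> Type
unit -> ( unit ) -> Atom -> Type
unit -> ( unit ) -> str -> Type
unit -> ( unit ) -> str -> Atom
unit -> ( unit ) -> str -> unit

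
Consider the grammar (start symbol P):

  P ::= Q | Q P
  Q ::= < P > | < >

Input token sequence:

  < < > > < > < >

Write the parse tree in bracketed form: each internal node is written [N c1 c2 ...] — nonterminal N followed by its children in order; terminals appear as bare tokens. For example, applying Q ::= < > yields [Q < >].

[P [Q < [P [Q < >]] >] [P [Q < >] [P [Q < >]]]]

P
Q P
< P > P
< Q > P
< < > > P
< < > > Q P
< < > > < > P
< < > > < > Q
< < > > < > < >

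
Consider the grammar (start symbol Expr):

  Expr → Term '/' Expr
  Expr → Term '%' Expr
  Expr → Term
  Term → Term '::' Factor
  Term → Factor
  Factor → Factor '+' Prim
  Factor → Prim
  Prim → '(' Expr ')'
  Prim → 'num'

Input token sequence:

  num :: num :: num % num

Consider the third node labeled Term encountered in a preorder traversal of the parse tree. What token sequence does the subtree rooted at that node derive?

num

[Expr [Term [Term [Term [Factor [Prim num]]] :: [Factor [Prim num]]] :: [Factor [Prim num]]] % [Expr [Term [Factor [Prim num]]]]]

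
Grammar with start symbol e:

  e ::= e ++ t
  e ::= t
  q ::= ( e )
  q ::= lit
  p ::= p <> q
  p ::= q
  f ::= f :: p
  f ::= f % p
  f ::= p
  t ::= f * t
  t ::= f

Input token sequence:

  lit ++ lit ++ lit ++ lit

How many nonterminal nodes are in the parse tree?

20

[e [e [e [e [t [f [p [q lit]]]]] ++ [t [f [p [q lit]]]]] ++ [t [f [p [q lit]]]]] ++ [t [f [p [q lit]]]]]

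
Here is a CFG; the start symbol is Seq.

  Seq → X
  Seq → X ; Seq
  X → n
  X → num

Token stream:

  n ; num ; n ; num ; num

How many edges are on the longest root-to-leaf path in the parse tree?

[Seq [X n] ; [Seq [X num] ; [Seq [X n] ; [Seq [X num] ; [Seq [X num]]]]]]

6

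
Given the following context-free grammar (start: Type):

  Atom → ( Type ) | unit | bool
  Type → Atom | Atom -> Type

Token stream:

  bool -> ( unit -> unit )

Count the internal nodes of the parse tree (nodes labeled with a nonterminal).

8

[Type [Atom bool] -> [Type [Atom ( [Type [Atom unit] -> [Type [Atom unit]]] )]]]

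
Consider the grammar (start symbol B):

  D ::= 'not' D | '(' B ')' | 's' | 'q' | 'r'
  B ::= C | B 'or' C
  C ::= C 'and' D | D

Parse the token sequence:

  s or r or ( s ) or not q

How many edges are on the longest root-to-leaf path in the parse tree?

[B [B [B [B [C [D s]]] or [C [D r]]] or [C [D ( [B [C [D s]]] )]]] or [C [D not [D q]]]]

7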